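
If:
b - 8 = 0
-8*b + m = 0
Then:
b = 8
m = 64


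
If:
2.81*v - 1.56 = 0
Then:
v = 0.56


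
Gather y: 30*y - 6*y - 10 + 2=24*y - 8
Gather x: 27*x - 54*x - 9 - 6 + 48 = 33 - 27*x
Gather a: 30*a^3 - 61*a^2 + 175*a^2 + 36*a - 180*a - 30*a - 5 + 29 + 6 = 30*a^3 + 114*a^2 - 174*a + 30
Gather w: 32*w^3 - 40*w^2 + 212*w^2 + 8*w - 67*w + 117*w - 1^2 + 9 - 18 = 32*w^3 + 172*w^2 + 58*w - 10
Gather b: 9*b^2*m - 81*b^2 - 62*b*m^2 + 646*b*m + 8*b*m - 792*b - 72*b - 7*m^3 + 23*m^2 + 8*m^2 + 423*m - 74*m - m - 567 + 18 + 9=b^2*(9*m - 81) + b*(-62*m^2 + 654*m - 864) - 7*m^3 + 31*m^2 + 348*m - 540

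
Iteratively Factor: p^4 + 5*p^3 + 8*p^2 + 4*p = (p + 1)*(p^3 + 4*p^2 + 4*p) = p*(p + 1)*(p^2 + 4*p + 4) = p*(p + 1)*(p + 2)*(p + 2)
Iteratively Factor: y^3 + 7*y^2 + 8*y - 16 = (y + 4)*(y^2 + 3*y - 4) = (y + 4)^2*(y - 1)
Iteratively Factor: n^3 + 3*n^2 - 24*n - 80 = (n + 4)*(n^2 - n - 20) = (n + 4)^2*(n - 5)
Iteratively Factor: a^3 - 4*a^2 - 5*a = (a)*(a^2 - 4*a - 5) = a*(a - 5)*(a + 1)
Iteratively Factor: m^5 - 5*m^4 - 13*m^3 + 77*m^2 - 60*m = (m + 4)*(m^4 - 9*m^3 + 23*m^2 - 15*m) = (m - 3)*(m + 4)*(m^3 - 6*m^2 + 5*m) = (m - 5)*(m - 3)*(m + 4)*(m^2 - m) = (m - 5)*(m - 3)*(m - 1)*(m + 4)*(m)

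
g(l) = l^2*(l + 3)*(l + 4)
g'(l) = l^2*(l + 3) + l^2*(l + 4) + 2*l*(l + 3)*(l + 4)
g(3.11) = 420.18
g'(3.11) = 398.08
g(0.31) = 1.37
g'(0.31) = 9.58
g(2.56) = 239.03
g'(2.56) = 266.17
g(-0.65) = 3.33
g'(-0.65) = -7.83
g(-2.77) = 2.17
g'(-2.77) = 9.64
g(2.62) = 255.39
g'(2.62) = 278.97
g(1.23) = 33.47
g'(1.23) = 68.73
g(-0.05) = 0.03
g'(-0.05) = -1.15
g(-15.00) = 29700.00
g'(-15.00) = -9135.00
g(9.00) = 12636.00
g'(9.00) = 4833.00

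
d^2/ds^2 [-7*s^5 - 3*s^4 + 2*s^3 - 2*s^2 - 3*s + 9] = -140*s^3 - 36*s^2 + 12*s - 4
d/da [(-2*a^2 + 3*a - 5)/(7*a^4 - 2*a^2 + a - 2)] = ((3 - 4*a)*(7*a^4 - 2*a^2 + a - 2) + (2*a^2 - 3*a + 5)*(28*a^3 - 4*a + 1))/(7*a^4 - 2*a^2 + a - 2)^2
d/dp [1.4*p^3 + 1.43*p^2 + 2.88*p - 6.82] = 4.2*p^2 + 2.86*p + 2.88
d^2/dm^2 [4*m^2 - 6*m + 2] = 8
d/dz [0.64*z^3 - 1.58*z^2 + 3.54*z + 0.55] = 1.92*z^2 - 3.16*z + 3.54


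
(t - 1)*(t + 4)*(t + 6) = t^3 + 9*t^2 + 14*t - 24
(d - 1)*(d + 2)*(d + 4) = d^3 + 5*d^2 + 2*d - 8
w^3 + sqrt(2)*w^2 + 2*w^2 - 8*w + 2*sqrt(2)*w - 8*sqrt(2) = (w - 2)*(w + 4)*(w + sqrt(2))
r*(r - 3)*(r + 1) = r^3 - 2*r^2 - 3*r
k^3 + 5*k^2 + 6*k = k*(k + 2)*(k + 3)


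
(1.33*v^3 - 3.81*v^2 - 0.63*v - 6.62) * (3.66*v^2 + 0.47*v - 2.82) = 4.8678*v^5 - 13.3195*v^4 - 7.8471*v^3 - 13.7811*v^2 - 1.3348*v + 18.6684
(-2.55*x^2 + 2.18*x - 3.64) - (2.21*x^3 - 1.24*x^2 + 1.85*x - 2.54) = -2.21*x^3 - 1.31*x^2 + 0.33*x - 1.1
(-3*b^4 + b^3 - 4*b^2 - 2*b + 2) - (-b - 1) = -3*b^4 + b^3 - 4*b^2 - b + 3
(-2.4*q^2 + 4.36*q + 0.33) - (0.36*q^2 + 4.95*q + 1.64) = -2.76*q^2 - 0.59*q - 1.31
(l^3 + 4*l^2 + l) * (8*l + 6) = 8*l^4 + 38*l^3 + 32*l^2 + 6*l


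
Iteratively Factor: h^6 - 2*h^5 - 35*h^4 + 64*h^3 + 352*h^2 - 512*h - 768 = (h - 4)*(h^5 + 2*h^4 - 27*h^3 - 44*h^2 + 176*h + 192) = (h - 4)*(h + 4)*(h^4 - 2*h^3 - 19*h^2 + 32*h + 48) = (h - 4)^2*(h + 4)*(h^3 + 2*h^2 - 11*h - 12) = (h - 4)^2*(h + 4)^2*(h^2 - 2*h - 3) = (h - 4)^2*(h + 1)*(h + 4)^2*(h - 3)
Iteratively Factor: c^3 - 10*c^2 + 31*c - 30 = (c - 5)*(c^2 - 5*c + 6) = (c - 5)*(c - 3)*(c - 2)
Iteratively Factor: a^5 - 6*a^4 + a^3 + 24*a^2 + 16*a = (a - 4)*(a^4 - 2*a^3 - 7*a^2 - 4*a) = (a - 4)^2*(a^3 + 2*a^2 + a) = (a - 4)^2*(a + 1)*(a^2 + a) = a*(a - 4)^2*(a + 1)*(a + 1)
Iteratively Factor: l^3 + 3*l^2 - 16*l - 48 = (l + 3)*(l^2 - 16) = (l - 4)*(l + 3)*(l + 4)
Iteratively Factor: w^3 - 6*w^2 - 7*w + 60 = (w + 3)*(w^2 - 9*w + 20) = (w - 4)*(w + 3)*(w - 5)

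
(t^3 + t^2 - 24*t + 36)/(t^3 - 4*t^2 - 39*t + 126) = (t - 2)/(t - 7)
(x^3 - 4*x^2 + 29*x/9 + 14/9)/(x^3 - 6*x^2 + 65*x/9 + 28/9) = (x - 2)/(x - 4)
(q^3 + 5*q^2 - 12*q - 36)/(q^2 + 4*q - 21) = (q^2 + 8*q + 12)/(q + 7)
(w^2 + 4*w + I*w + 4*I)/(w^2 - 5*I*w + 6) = (w + 4)/(w - 6*I)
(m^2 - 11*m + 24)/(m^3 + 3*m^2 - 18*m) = (m - 8)/(m*(m + 6))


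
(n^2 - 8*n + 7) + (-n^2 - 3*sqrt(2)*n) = -8*n - 3*sqrt(2)*n + 7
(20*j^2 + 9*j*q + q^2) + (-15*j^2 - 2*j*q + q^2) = 5*j^2 + 7*j*q + 2*q^2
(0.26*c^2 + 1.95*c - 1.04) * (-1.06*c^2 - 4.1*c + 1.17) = -0.2756*c^4 - 3.133*c^3 - 6.5884*c^2 + 6.5455*c - 1.2168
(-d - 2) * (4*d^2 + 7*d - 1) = -4*d^3 - 15*d^2 - 13*d + 2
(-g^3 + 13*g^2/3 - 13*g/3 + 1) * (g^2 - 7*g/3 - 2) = -g^5 + 20*g^4/3 - 112*g^3/9 + 22*g^2/9 + 19*g/3 - 2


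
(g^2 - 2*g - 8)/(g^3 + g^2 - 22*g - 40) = (g - 4)/(g^2 - g - 20)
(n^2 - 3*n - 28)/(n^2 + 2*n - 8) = (n - 7)/(n - 2)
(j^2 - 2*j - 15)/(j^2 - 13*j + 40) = (j + 3)/(j - 8)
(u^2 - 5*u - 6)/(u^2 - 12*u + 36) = (u + 1)/(u - 6)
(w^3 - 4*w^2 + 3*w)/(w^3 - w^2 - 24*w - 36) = w*(-w^2 + 4*w - 3)/(-w^3 + w^2 + 24*w + 36)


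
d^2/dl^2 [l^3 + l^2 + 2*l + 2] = 6*l + 2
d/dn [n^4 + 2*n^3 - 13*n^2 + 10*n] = 4*n^3 + 6*n^2 - 26*n + 10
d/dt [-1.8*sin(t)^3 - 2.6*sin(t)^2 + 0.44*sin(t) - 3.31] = (-5.4*sin(t)^2 - 5.2*sin(t) + 0.44)*cos(t)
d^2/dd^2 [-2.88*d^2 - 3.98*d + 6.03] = -5.76000000000000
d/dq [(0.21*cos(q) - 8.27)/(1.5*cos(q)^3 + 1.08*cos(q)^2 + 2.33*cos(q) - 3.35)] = (0.63*cos(q)^3 - 36.9882*cos(q)^2 - 17.8632*cos(q) - 18.5656)*sin(q)/(2.25*cos(q)^6 + 3.24*cos(q)^5 + 8.1564*cos(q)^4 - 5.0172*cos(q)^3 - 1.8071*cos(q)^2 - 15.611*cos(q) + 11.2225)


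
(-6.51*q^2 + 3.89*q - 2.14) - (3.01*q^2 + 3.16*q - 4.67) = -9.52*q^2 + 0.73*q + 2.53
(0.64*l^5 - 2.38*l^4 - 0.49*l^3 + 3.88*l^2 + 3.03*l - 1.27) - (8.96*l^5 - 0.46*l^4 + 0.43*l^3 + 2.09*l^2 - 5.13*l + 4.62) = -8.32*l^5 - 1.92*l^4 - 0.92*l^3 + 1.79*l^2 + 8.16*l - 5.89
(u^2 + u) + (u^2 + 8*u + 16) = 2*u^2 + 9*u + 16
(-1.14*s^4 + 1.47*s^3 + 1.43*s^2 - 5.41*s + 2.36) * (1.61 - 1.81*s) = 2.0634*s^5 - 4.4961*s^4 - 0.2216*s^3 + 12.0944*s^2 - 12.9817*s + 3.7996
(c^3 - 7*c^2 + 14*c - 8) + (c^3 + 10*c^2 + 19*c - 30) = 2*c^3 + 3*c^2 + 33*c - 38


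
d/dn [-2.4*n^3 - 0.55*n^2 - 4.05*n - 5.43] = -7.2*n^2 - 1.1*n - 4.05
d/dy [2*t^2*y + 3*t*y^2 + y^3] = 2*t^2 + 6*t*y + 3*y^2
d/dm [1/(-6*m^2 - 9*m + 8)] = 3*(4*m + 3)/(6*m^2 + 9*m - 8)^2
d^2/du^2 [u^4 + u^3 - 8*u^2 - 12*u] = 12*u^2 + 6*u - 16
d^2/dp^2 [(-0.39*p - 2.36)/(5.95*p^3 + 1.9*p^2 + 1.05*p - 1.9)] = (-82.8418500000001*p^5 - 1029.0525*p^4 - 424.81955*p^3 - 192.4896*p^2 - 196.7754*p - 23.7991)/(210.644875*p^9 + 201.79425*p^8 + 175.956375*p^7 - 123.71375*p^6 - 97.825875*p^5 - 85.51425*p^4 + 42.853125*p^3 + 14.29275*p^2 + 11.3715*p - 6.859)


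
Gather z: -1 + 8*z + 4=8*z + 3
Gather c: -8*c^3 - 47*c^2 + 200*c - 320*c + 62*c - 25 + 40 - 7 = -8*c^3 - 47*c^2 - 58*c + 8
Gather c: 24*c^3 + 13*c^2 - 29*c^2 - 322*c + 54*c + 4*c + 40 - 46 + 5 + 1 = 24*c^3 - 16*c^2 - 264*c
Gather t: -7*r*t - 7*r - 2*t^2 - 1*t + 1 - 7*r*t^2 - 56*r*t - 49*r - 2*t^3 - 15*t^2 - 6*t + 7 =-56*r - 2*t^3 + t^2*(-7*r - 17) + t*(-63*r - 7) + 8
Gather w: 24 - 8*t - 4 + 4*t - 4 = 16 - 4*t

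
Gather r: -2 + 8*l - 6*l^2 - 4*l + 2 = -6*l^2 + 4*l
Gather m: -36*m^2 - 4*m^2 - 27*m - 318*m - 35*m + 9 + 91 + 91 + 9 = -40*m^2 - 380*m + 200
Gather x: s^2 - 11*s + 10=s^2 - 11*s + 10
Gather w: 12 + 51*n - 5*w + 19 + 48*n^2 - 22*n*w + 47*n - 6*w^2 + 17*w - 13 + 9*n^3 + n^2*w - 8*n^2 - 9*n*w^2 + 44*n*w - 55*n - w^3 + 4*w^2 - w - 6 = 9*n^3 + 40*n^2 + 43*n - w^3 + w^2*(-9*n - 2) + w*(n^2 + 22*n + 11) + 12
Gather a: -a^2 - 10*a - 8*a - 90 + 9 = -a^2 - 18*a - 81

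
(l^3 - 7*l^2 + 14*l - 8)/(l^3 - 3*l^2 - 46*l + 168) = (l^2 - 3*l + 2)/(l^2 + l - 42)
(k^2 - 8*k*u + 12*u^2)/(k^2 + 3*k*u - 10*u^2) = (k - 6*u)/(k + 5*u)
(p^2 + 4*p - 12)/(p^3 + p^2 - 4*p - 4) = (p + 6)/(p^2 + 3*p + 2)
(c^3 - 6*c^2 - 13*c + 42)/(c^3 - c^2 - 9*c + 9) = (c^2 - 9*c + 14)/(c^2 - 4*c + 3)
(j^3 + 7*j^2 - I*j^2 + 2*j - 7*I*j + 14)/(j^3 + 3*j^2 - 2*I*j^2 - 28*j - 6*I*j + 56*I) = (j + I)/(j - 4)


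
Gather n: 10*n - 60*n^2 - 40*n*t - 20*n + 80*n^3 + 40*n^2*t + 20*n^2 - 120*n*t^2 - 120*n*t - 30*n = 80*n^3 + n^2*(40*t - 40) + n*(-120*t^2 - 160*t - 40)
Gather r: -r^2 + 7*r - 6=-r^2 + 7*r - 6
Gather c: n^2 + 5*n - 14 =n^2 + 5*n - 14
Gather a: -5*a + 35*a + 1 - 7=30*a - 6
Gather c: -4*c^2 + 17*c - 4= -4*c^2 + 17*c - 4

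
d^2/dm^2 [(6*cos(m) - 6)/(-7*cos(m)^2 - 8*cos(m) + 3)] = 12*(441*(1 - cos(2*m))^2*cos(m) - 252*(1 - cos(2*m))^2 + 262*cos(m) - 668*cos(2*m) + 252*cos(3*m) - 98*cos(5*m) + 828)/(16*cos(m) + 7*cos(2*m) + 1)^3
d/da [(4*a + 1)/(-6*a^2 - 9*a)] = (8*a^2 + 4*a + 3)/(3*a^2*(4*a^2 + 12*a + 9))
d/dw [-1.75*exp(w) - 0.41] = -1.75*exp(w)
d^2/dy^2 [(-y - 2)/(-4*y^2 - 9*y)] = 4*(8*y^3 + 48*y^2 + 108*y + 81)/(y^3*(64*y^3 + 432*y^2 + 972*y + 729))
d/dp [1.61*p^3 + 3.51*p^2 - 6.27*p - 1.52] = 4.83*p^2 + 7.02*p - 6.27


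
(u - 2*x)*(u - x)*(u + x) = u^3 - 2*u^2*x - u*x^2 + 2*x^3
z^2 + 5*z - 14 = (z - 2)*(z + 7)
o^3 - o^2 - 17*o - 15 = (o - 5)*(o + 1)*(o + 3)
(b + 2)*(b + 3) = b^2 + 5*b + 6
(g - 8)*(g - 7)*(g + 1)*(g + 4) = g^4 - 10*g^3 - 15*g^2 + 220*g + 224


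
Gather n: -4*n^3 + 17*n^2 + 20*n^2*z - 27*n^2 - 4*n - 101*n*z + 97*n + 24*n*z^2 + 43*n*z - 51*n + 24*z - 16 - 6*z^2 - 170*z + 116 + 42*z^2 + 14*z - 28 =-4*n^3 + n^2*(20*z - 10) + n*(24*z^2 - 58*z + 42) + 36*z^2 - 132*z + 72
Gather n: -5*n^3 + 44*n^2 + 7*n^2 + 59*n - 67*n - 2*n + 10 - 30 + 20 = -5*n^3 + 51*n^2 - 10*n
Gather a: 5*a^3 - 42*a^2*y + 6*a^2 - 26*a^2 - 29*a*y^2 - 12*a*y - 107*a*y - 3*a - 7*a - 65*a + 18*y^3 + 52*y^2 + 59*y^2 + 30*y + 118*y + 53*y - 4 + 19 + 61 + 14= 5*a^3 + a^2*(-42*y - 20) + a*(-29*y^2 - 119*y - 75) + 18*y^3 + 111*y^2 + 201*y + 90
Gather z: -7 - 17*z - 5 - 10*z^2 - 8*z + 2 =-10*z^2 - 25*z - 10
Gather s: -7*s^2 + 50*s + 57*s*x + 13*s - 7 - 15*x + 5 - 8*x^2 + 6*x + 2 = -7*s^2 + s*(57*x + 63) - 8*x^2 - 9*x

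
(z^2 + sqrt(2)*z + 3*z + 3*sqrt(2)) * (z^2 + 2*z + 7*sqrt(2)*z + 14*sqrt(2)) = z^4 + 5*z^3 + 8*sqrt(2)*z^3 + 20*z^2 + 40*sqrt(2)*z^2 + 48*sqrt(2)*z + 70*z + 84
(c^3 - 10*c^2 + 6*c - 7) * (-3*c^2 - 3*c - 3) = -3*c^5 + 27*c^4 + 9*c^3 + 33*c^2 + 3*c + 21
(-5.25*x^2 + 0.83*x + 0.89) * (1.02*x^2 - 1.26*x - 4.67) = -5.355*x^4 + 7.4616*x^3 + 24.3795*x^2 - 4.9975*x - 4.1563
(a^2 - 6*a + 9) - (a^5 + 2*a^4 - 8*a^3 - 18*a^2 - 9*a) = -a^5 - 2*a^4 + 8*a^3 + 19*a^2 + 3*a + 9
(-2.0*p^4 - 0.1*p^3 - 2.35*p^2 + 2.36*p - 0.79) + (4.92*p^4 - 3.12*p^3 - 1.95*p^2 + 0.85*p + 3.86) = 2.92*p^4 - 3.22*p^3 - 4.3*p^2 + 3.21*p + 3.07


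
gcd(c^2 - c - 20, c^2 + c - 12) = c + 4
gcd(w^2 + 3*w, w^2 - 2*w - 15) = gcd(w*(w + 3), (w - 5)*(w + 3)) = w + 3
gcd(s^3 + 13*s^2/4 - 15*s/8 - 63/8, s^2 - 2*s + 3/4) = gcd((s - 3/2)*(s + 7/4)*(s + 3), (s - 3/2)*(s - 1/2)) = s - 3/2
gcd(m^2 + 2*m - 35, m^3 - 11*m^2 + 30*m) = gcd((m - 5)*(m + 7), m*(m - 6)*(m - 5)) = m - 5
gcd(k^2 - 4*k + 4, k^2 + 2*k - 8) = k - 2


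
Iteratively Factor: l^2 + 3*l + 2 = (l + 1)*(l + 2)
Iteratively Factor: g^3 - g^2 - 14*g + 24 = (g - 3)*(g^2 + 2*g - 8) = (g - 3)*(g + 4)*(g - 2)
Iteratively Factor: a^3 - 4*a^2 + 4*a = (a - 2)*(a^2 - 2*a) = (a - 2)^2*(a)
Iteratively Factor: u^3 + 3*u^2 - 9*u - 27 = (u + 3)*(u^2 - 9) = (u + 3)^2*(u - 3)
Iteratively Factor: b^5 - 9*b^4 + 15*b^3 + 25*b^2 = (b + 1)*(b^4 - 10*b^3 + 25*b^2) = b*(b + 1)*(b^3 - 10*b^2 + 25*b) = b^2*(b + 1)*(b^2 - 10*b + 25) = b^2*(b - 5)*(b + 1)*(b - 5)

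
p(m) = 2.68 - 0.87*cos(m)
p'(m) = 0.87*sin(m)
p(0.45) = 1.90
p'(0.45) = 0.38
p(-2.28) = 3.25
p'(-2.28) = -0.66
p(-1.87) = 2.94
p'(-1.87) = -0.83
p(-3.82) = 3.36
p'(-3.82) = 0.55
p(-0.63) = 1.98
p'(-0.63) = -0.51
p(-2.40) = 3.32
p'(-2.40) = -0.59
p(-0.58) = 1.95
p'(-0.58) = -0.48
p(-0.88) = 2.13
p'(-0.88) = -0.67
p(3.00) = 3.54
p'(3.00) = 0.12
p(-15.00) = 3.34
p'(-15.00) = -0.57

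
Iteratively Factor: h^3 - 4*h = (h + 2)*(h^2 - 2*h) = (h - 2)*(h + 2)*(h)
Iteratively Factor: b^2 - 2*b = (b)*(b - 2)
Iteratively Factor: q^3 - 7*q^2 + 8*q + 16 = (q - 4)*(q^2 - 3*q - 4) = (q - 4)^2*(q + 1)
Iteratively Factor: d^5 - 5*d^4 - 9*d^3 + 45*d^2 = (d)*(d^4 - 5*d^3 - 9*d^2 + 45*d) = d*(d - 5)*(d^3 - 9*d) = d*(d - 5)*(d - 3)*(d^2 + 3*d) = d*(d - 5)*(d - 3)*(d + 3)*(d)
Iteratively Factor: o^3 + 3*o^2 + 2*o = (o)*(o^2 + 3*o + 2) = o*(o + 1)*(o + 2)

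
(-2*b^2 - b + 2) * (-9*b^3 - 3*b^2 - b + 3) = 18*b^5 + 15*b^4 - 13*b^3 - 11*b^2 - 5*b + 6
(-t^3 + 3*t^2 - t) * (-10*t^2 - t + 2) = 10*t^5 - 29*t^4 + 5*t^3 + 7*t^2 - 2*t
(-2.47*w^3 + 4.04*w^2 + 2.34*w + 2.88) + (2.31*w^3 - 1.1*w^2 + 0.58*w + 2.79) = -0.16*w^3 + 2.94*w^2 + 2.92*w + 5.67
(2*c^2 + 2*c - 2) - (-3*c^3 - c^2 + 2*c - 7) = 3*c^3 + 3*c^2 + 5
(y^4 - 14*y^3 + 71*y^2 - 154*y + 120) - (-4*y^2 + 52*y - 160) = y^4 - 14*y^3 + 75*y^2 - 206*y + 280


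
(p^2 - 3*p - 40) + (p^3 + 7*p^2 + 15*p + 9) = p^3 + 8*p^2 + 12*p - 31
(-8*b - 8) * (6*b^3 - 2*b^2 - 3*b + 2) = -48*b^4 - 32*b^3 + 40*b^2 + 8*b - 16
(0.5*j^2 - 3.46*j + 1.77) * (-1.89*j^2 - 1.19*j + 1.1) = -0.945*j^4 + 5.9444*j^3 + 1.3221*j^2 - 5.9123*j + 1.947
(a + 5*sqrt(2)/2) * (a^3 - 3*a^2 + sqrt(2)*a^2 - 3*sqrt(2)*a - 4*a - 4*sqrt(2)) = a^4 - 3*a^3 + 7*sqrt(2)*a^3/2 - 21*sqrt(2)*a^2/2 + a^2 - 14*sqrt(2)*a - 15*a - 20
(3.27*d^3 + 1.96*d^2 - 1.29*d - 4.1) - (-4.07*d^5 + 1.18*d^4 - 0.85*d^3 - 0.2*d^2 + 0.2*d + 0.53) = 4.07*d^5 - 1.18*d^4 + 4.12*d^3 + 2.16*d^2 - 1.49*d - 4.63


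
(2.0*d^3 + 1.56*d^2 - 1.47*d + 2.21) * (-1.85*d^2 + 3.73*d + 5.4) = -3.7*d^5 + 4.574*d^4 + 19.3383*d^3 - 1.1476*d^2 + 0.305299999999999*d + 11.934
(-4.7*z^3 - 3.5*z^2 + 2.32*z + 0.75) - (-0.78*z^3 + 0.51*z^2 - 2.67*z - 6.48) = -3.92*z^3 - 4.01*z^2 + 4.99*z + 7.23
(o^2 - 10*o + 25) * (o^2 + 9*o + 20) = o^4 - o^3 - 45*o^2 + 25*o + 500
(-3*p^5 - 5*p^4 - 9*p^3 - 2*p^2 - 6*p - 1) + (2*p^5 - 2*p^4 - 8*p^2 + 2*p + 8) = -p^5 - 7*p^4 - 9*p^3 - 10*p^2 - 4*p + 7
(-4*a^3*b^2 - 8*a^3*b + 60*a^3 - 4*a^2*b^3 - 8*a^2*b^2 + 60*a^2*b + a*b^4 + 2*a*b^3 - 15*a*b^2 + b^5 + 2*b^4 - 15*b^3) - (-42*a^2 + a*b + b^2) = -4*a^3*b^2 - 8*a^3*b + 60*a^3 - 4*a^2*b^3 - 8*a^2*b^2 + 60*a^2*b + 42*a^2 + a*b^4 + 2*a*b^3 - 15*a*b^2 - a*b + b^5 + 2*b^4 - 15*b^3 - b^2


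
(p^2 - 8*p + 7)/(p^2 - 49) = (p - 1)/(p + 7)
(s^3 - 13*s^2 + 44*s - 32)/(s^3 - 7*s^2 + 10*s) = (s^3 - 13*s^2 + 44*s - 32)/(s*(s^2 - 7*s + 10))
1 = 1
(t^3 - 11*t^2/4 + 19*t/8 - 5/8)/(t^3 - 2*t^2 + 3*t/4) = (4*t^2 - 9*t + 5)/(2*t*(2*t - 3))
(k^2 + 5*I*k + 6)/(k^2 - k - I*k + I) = (k + 6*I)/(k - 1)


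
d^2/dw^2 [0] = 0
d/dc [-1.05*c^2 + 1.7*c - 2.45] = 1.7 - 2.1*c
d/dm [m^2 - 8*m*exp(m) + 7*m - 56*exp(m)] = -8*m*exp(m) + 2*m - 64*exp(m) + 7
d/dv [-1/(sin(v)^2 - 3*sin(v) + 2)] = (2*sin(v) - 3)*cos(v)/(sin(v)^2 - 3*sin(v) + 2)^2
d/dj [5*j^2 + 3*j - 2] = 10*j + 3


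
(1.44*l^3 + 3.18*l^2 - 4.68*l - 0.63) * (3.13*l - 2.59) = 4.5072*l^4 + 6.2238*l^3 - 22.8846*l^2 + 10.1493*l + 1.6317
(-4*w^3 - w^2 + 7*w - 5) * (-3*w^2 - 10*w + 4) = 12*w^5 + 43*w^4 - 27*w^3 - 59*w^2 + 78*w - 20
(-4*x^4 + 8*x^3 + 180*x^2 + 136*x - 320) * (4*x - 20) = -16*x^5 + 112*x^4 + 560*x^3 - 3056*x^2 - 4000*x + 6400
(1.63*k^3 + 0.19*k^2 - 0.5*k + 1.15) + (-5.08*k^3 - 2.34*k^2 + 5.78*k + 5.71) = -3.45*k^3 - 2.15*k^2 + 5.28*k + 6.86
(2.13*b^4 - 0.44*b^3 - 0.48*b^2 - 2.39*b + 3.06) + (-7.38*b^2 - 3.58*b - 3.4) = 2.13*b^4 - 0.44*b^3 - 7.86*b^2 - 5.97*b - 0.34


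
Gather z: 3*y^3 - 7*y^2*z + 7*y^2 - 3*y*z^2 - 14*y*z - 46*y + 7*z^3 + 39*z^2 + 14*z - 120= 3*y^3 + 7*y^2 - 46*y + 7*z^3 + z^2*(39 - 3*y) + z*(-7*y^2 - 14*y + 14) - 120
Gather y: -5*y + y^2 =y^2 - 5*y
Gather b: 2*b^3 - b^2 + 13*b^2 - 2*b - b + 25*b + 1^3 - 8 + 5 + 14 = 2*b^3 + 12*b^2 + 22*b + 12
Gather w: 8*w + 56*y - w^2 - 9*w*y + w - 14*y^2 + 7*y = -w^2 + w*(9 - 9*y) - 14*y^2 + 63*y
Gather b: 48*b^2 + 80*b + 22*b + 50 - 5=48*b^2 + 102*b + 45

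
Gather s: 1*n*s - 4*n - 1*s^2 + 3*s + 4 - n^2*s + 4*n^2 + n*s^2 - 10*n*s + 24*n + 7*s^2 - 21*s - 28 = 4*n^2 + 20*n + s^2*(n + 6) + s*(-n^2 - 9*n - 18) - 24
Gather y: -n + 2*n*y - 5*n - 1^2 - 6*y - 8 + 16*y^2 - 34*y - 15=-6*n + 16*y^2 + y*(2*n - 40) - 24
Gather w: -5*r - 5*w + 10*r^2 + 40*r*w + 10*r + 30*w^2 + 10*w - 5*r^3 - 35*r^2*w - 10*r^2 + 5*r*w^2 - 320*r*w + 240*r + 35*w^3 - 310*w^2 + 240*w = -5*r^3 + 245*r + 35*w^3 + w^2*(5*r - 280) + w*(-35*r^2 - 280*r + 245)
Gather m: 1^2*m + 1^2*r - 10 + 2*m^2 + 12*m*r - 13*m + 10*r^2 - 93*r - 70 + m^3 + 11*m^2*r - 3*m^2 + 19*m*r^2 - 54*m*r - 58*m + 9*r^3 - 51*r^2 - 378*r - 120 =m^3 + m^2*(11*r - 1) + m*(19*r^2 - 42*r - 70) + 9*r^3 - 41*r^2 - 470*r - 200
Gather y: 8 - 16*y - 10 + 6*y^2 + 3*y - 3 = 6*y^2 - 13*y - 5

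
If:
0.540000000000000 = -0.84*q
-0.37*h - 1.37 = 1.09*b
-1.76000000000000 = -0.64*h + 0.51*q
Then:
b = -2.02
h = 2.24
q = -0.64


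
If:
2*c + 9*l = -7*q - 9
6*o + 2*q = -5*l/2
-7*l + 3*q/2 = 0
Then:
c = -125*q/28 - 9/2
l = 3*q/14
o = -71*q/168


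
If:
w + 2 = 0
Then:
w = -2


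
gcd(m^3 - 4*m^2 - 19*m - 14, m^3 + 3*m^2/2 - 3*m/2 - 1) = m + 2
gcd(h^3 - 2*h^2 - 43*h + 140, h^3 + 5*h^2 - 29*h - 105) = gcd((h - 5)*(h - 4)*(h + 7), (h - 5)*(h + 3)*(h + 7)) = h^2 + 2*h - 35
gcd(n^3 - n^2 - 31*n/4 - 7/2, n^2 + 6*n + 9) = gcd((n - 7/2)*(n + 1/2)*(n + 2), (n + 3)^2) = 1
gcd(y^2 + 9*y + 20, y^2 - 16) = y + 4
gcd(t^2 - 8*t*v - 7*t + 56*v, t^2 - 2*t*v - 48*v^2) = t - 8*v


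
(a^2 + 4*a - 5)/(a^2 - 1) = (a + 5)/(a + 1)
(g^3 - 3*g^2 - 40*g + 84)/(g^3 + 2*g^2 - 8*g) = (g^2 - g - 42)/(g*(g + 4))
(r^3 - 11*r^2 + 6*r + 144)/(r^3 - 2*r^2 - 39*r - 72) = (r - 6)/(r + 3)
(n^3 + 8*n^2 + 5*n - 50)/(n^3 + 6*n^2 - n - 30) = (n + 5)/(n + 3)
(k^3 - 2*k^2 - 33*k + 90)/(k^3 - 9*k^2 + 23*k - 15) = (k + 6)/(k - 1)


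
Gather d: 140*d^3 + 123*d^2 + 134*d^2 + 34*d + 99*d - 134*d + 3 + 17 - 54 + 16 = 140*d^3 + 257*d^2 - d - 18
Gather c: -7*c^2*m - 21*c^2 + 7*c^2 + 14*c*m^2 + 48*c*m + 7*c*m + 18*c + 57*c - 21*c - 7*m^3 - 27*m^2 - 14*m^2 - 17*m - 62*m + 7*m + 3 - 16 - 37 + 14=c^2*(-7*m - 14) + c*(14*m^2 + 55*m + 54) - 7*m^3 - 41*m^2 - 72*m - 36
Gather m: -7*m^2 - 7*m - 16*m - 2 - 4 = -7*m^2 - 23*m - 6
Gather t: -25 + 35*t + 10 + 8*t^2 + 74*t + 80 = 8*t^2 + 109*t + 65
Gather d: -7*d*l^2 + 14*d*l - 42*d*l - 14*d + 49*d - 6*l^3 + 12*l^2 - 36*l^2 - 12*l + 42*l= d*(-7*l^2 - 28*l + 35) - 6*l^3 - 24*l^2 + 30*l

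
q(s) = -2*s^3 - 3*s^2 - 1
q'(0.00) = 0.00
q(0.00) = -1.00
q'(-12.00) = -792.00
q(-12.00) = 3023.00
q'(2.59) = -55.79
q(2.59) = -55.87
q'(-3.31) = -45.88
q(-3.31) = 38.66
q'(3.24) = -82.43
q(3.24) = -100.52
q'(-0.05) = 0.28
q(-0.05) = -1.01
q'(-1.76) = -8.03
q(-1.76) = 0.61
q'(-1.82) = -8.95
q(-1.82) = 1.12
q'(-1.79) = -8.48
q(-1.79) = 0.86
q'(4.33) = -138.47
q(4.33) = -219.61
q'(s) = -6*s^2 - 6*s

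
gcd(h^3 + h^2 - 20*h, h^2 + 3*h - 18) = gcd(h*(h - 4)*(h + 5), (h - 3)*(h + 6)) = 1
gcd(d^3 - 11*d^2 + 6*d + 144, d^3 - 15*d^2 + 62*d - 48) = d^2 - 14*d + 48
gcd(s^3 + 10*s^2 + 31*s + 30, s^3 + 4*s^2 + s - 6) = s^2 + 5*s + 6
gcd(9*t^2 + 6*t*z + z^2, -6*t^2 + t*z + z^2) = 3*t + z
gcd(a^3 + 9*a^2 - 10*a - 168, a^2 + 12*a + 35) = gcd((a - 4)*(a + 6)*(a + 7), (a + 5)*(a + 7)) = a + 7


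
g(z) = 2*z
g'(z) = 2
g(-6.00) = -12.00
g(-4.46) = -8.92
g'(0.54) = 2.00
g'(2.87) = 2.00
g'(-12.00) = 2.00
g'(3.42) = 2.00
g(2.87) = 5.74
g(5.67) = 11.34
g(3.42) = 6.84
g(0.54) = 1.08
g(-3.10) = -6.20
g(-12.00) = -24.00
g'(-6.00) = 2.00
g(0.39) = 0.78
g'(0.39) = 2.00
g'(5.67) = 2.00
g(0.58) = 1.16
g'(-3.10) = 2.00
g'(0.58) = 2.00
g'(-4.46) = 2.00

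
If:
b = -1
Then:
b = -1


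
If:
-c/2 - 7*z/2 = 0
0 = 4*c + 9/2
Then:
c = -9/8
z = 9/56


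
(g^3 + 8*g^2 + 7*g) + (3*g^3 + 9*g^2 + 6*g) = 4*g^3 + 17*g^2 + 13*g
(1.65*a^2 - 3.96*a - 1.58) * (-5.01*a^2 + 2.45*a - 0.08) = -8.2665*a^4 + 23.8821*a^3 - 1.9182*a^2 - 3.5542*a + 0.1264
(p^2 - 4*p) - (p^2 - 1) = 1 - 4*p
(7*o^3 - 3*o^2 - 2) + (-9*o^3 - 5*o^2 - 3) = -2*o^3 - 8*o^2 - 5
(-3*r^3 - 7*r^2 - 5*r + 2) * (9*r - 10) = -27*r^4 - 33*r^3 + 25*r^2 + 68*r - 20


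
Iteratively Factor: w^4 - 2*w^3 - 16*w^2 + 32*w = (w + 4)*(w^3 - 6*w^2 + 8*w) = w*(w + 4)*(w^2 - 6*w + 8) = w*(w - 4)*(w + 4)*(w - 2)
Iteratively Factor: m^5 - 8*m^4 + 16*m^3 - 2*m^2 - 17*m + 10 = (m - 5)*(m^4 - 3*m^3 + m^2 + 3*m - 2) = (m - 5)*(m + 1)*(m^3 - 4*m^2 + 5*m - 2) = (m - 5)*(m - 1)*(m + 1)*(m^2 - 3*m + 2) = (m - 5)*(m - 1)^2*(m + 1)*(m - 2)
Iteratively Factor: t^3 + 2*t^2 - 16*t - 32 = (t - 4)*(t^2 + 6*t + 8) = (t - 4)*(t + 2)*(t + 4)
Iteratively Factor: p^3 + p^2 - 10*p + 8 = (p + 4)*(p^2 - 3*p + 2) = (p - 1)*(p + 4)*(p - 2)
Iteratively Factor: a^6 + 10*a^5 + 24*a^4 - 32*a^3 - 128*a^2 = (a)*(a^5 + 10*a^4 + 24*a^3 - 32*a^2 - 128*a) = a*(a - 2)*(a^4 + 12*a^3 + 48*a^2 + 64*a) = a*(a - 2)*(a + 4)*(a^3 + 8*a^2 + 16*a) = a*(a - 2)*(a + 4)^2*(a^2 + 4*a) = a*(a - 2)*(a + 4)^3*(a)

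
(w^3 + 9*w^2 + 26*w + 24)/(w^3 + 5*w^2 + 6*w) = (w + 4)/w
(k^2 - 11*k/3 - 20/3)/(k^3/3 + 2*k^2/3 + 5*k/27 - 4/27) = 9*(k - 5)/(3*k^2 + 2*k - 1)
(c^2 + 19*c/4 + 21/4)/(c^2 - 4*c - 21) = (c + 7/4)/(c - 7)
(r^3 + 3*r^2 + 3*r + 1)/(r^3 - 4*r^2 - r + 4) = (r^2 + 2*r + 1)/(r^2 - 5*r + 4)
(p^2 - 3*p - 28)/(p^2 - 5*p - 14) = (p + 4)/(p + 2)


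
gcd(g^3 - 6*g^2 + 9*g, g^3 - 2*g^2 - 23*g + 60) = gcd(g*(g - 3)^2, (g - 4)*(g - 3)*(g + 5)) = g - 3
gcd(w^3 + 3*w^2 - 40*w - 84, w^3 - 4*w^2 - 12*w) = w^2 - 4*w - 12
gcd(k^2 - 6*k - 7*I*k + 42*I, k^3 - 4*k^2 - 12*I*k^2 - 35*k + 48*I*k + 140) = k - 7*I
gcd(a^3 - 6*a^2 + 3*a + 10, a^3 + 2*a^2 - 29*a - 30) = a^2 - 4*a - 5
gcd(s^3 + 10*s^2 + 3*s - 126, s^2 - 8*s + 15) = s - 3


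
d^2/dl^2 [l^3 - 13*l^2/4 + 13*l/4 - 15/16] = 6*l - 13/2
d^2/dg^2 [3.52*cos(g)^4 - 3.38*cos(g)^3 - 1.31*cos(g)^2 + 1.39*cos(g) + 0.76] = -56.32*cos(g)^4 + 30.42*cos(g)^3 + 47.48*cos(g)^2 - 21.67*cos(g) - 2.62000000000001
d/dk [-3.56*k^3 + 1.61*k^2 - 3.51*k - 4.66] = -10.68*k^2 + 3.22*k - 3.51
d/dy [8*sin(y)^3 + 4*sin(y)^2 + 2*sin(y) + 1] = 2*(12*sin(y)^2 + 4*sin(y) + 1)*cos(y)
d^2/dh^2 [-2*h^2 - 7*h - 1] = -4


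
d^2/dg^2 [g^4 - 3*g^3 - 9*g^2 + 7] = 12*g^2 - 18*g - 18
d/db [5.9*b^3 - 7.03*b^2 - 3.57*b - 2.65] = 17.7*b^2 - 14.06*b - 3.57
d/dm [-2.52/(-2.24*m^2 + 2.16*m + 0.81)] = (5.4432 - 11.2896*m)/(-2.24*m^2 + 2.16*m + 0.81)^2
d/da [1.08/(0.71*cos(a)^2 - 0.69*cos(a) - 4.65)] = (1.5336*cos(a) - 0.7452)*sin(a)/(-0.71*cos(a)^2 + 0.69*cos(a) + 4.65)^2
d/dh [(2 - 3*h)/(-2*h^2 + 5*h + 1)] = (-6*h^2 + 8*h - 13)/(4*h^4 - 20*h^3 + 21*h^2 + 10*h + 1)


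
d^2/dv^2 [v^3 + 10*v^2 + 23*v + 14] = 6*v + 20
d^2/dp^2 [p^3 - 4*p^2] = 6*p - 8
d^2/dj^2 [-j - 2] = 0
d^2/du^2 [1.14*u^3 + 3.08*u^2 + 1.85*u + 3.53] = 6.84*u + 6.16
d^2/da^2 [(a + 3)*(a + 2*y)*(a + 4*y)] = 6*a + 12*y + 6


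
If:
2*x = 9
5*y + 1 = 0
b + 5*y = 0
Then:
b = 1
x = 9/2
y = -1/5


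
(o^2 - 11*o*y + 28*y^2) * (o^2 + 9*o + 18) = o^4 - 11*o^3*y + 9*o^3 + 28*o^2*y^2 - 99*o^2*y + 18*o^2 + 252*o*y^2 - 198*o*y + 504*y^2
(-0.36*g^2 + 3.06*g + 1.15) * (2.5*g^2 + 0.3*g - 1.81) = -0.9*g^4 + 7.542*g^3 + 4.4446*g^2 - 5.1936*g - 2.0815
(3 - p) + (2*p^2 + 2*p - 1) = 2*p^2 + p + 2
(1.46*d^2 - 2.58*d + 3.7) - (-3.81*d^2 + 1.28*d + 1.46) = 5.27*d^2 - 3.86*d + 2.24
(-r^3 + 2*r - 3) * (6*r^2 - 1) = -6*r^5 + 13*r^3 - 18*r^2 - 2*r + 3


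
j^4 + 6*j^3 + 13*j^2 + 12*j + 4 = (j + 1)^2*(j + 2)^2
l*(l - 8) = l^2 - 8*l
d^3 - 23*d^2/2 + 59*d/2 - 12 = (d - 8)*(d - 3)*(d - 1/2)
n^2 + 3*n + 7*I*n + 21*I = (n + 3)*(n + 7*I)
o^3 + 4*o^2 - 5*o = o*(o - 1)*(o + 5)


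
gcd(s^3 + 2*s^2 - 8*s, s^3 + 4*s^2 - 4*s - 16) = s^2 + 2*s - 8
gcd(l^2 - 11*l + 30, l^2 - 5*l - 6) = l - 6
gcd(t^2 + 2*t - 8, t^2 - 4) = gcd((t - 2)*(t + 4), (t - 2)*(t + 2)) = t - 2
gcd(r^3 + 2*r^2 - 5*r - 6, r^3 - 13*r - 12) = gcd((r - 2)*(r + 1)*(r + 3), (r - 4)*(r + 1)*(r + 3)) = r^2 + 4*r + 3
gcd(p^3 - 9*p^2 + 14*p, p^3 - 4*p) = p^2 - 2*p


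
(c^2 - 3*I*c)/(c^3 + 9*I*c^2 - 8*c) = (c - 3*I)/(c^2 + 9*I*c - 8)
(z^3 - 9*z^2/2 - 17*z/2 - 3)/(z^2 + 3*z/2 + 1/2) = z - 6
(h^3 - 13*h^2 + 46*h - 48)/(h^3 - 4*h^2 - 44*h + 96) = (h - 3)/(h + 6)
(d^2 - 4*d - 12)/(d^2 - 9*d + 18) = (d + 2)/(d - 3)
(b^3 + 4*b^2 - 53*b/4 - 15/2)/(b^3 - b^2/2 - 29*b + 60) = (b + 1/2)/(b - 4)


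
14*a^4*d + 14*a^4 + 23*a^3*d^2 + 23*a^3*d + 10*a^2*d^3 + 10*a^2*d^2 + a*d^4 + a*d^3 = (a + d)*(2*a + d)*(7*a + d)*(a*d + a)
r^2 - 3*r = r*(r - 3)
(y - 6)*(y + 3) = y^2 - 3*y - 18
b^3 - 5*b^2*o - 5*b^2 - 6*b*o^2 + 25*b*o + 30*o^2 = (b - 5)*(b - 6*o)*(b + o)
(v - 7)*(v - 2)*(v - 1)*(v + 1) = v^4 - 9*v^3 + 13*v^2 + 9*v - 14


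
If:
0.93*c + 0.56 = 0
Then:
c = -0.60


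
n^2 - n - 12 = (n - 4)*(n + 3)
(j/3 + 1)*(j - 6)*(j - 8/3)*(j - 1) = j^4/3 - 20*j^3/9 - 13*j^2/9 + 58*j/3 - 16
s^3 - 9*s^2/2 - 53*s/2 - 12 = (s - 8)*(s + 1/2)*(s + 3)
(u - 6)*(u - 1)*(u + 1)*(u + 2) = u^4 - 4*u^3 - 13*u^2 + 4*u + 12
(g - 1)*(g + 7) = g^2 + 6*g - 7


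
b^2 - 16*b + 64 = (b - 8)^2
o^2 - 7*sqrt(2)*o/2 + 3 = (o - 3*sqrt(2))*(o - sqrt(2)/2)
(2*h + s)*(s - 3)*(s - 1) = 2*h*s^2 - 8*h*s + 6*h + s^3 - 4*s^2 + 3*s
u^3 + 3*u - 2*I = (u - I)^2*(u + 2*I)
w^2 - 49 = (w - 7)*(w + 7)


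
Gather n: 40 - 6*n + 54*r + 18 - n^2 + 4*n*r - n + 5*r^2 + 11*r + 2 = -n^2 + n*(4*r - 7) + 5*r^2 + 65*r + 60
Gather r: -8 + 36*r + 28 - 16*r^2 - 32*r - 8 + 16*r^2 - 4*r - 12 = 0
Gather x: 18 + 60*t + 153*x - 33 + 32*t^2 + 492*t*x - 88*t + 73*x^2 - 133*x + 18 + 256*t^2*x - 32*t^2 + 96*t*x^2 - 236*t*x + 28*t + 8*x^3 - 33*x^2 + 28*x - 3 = 8*x^3 + x^2*(96*t + 40) + x*(256*t^2 + 256*t + 48)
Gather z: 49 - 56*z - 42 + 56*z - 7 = 0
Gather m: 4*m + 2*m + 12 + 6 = 6*m + 18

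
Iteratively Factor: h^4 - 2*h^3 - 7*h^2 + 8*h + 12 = (h + 2)*(h^3 - 4*h^2 + h + 6) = (h - 2)*(h + 2)*(h^2 - 2*h - 3) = (h - 3)*(h - 2)*(h + 2)*(h + 1)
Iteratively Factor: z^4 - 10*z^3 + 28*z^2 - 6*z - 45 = (z + 1)*(z^3 - 11*z^2 + 39*z - 45) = (z - 3)*(z + 1)*(z^2 - 8*z + 15) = (z - 3)^2*(z + 1)*(z - 5)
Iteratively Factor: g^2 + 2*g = (g)*(g + 2)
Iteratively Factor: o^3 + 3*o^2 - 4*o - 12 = (o + 3)*(o^2 - 4) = (o + 2)*(o + 3)*(o - 2)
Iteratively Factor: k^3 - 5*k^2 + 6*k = (k)*(k^2 - 5*k + 6) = k*(k - 3)*(k - 2)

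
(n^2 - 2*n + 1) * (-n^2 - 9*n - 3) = -n^4 - 7*n^3 + 14*n^2 - 3*n - 3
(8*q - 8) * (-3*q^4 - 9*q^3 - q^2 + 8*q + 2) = -24*q^5 - 48*q^4 + 64*q^3 + 72*q^2 - 48*q - 16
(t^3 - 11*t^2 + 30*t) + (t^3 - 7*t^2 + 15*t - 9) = 2*t^3 - 18*t^2 + 45*t - 9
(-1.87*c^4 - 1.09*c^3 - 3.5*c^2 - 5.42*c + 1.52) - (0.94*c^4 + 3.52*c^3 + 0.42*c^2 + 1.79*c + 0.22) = -2.81*c^4 - 4.61*c^3 - 3.92*c^2 - 7.21*c + 1.3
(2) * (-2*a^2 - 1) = -4*a^2 - 2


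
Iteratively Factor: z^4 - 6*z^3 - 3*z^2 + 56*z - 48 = (z - 4)*(z^3 - 2*z^2 - 11*z + 12) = (z - 4)*(z + 3)*(z^2 - 5*z + 4) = (z - 4)^2*(z + 3)*(z - 1)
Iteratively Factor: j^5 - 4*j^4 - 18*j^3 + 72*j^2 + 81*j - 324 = (j - 3)*(j^4 - j^3 - 21*j^2 + 9*j + 108) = (j - 3)*(j + 3)*(j^3 - 4*j^2 - 9*j + 36) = (j - 4)*(j - 3)*(j + 3)*(j^2 - 9) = (j - 4)*(j - 3)*(j + 3)^2*(j - 3)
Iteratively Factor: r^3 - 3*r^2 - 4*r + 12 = (r - 2)*(r^2 - r - 6) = (r - 2)*(r + 2)*(r - 3)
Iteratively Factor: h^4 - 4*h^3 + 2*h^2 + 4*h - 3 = (h - 1)*(h^3 - 3*h^2 - h + 3) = (h - 1)^2*(h^2 - 2*h - 3) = (h - 1)^2*(h + 1)*(h - 3)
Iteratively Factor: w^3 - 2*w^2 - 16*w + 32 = (w + 4)*(w^2 - 6*w + 8) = (w - 4)*(w + 4)*(w - 2)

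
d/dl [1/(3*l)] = -1/(3*l^2)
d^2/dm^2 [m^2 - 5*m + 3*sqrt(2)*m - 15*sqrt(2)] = 2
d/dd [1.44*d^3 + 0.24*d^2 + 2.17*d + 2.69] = 4.32*d^2 + 0.48*d + 2.17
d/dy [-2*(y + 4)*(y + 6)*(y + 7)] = -6*y^2 - 68*y - 188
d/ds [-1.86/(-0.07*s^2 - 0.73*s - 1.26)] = (-0.2604*s - 1.3578)/(0.07*s^2 + 0.73*s + 1.26)^2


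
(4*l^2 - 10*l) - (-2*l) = 4*l^2 - 8*l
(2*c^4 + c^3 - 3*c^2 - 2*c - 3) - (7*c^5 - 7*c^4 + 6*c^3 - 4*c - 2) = -7*c^5 + 9*c^4 - 5*c^3 - 3*c^2 + 2*c - 1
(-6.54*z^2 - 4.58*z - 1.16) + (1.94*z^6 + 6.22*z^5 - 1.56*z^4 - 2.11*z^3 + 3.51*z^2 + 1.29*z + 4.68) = 1.94*z^6 + 6.22*z^5 - 1.56*z^4 - 2.11*z^3 - 3.03*z^2 - 3.29*z + 3.52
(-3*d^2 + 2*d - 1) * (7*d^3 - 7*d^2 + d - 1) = -21*d^5 + 35*d^4 - 24*d^3 + 12*d^2 - 3*d + 1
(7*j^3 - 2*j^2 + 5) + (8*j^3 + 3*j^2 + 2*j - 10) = 15*j^3 + j^2 + 2*j - 5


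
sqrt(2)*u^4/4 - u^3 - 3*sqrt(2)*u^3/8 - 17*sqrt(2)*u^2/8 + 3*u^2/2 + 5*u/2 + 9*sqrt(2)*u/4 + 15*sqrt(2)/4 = (u/2 + 1/2)*(u - 5/2)*(u - 3*sqrt(2))*(sqrt(2)*u/2 + 1)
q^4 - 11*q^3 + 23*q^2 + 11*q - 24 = (q - 8)*(q - 3)*(q - 1)*(q + 1)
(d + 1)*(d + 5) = d^2 + 6*d + 5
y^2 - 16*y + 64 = (y - 8)^2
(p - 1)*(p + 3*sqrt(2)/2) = p^2 - p + 3*sqrt(2)*p/2 - 3*sqrt(2)/2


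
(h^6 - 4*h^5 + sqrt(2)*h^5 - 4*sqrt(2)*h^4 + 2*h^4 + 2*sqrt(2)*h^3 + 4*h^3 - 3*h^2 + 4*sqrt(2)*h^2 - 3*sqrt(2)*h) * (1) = h^6 - 4*h^5 + sqrt(2)*h^5 - 4*sqrt(2)*h^4 + 2*h^4 + 2*sqrt(2)*h^3 + 4*h^3 - 3*h^2 + 4*sqrt(2)*h^2 - 3*sqrt(2)*h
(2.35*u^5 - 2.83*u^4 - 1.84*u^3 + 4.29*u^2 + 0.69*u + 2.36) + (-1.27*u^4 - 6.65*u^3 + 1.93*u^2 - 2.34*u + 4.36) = 2.35*u^5 - 4.1*u^4 - 8.49*u^3 + 6.22*u^2 - 1.65*u + 6.72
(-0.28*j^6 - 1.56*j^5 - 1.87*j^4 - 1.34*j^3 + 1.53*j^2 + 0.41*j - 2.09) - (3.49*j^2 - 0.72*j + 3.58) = -0.28*j^6 - 1.56*j^5 - 1.87*j^4 - 1.34*j^3 - 1.96*j^2 + 1.13*j - 5.67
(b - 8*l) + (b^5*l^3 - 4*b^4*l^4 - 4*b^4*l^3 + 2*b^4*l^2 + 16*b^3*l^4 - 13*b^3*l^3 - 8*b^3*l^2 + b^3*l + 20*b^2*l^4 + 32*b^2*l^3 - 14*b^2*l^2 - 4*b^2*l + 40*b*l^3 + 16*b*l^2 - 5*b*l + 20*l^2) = b^5*l^3 - 4*b^4*l^4 - 4*b^4*l^3 + 2*b^4*l^2 + 16*b^3*l^4 - 13*b^3*l^3 - 8*b^3*l^2 + b^3*l + 20*b^2*l^4 + 32*b^2*l^3 - 14*b^2*l^2 - 4*b^2*l + 40*b*l^3 + 16*b*l^2 - 5*b*l + b + 20*l^2 - 8*l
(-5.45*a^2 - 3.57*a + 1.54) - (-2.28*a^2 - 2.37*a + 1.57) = -3.17*a^2 - 1.2*a - 0.03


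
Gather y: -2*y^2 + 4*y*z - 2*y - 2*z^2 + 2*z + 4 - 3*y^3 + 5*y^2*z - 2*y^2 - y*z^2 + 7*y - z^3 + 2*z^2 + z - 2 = -3*y^3 + y^2*(5*z - 4) + y*(-z^2 + 4*z + 5) - z^3 + 3*z + 2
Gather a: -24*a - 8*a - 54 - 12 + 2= -32*a - 64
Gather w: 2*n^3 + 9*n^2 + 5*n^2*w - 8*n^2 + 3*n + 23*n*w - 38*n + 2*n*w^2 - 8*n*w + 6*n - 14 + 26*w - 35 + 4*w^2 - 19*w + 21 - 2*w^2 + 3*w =2*n^3 + n^2 - 29*n + w^2*(2*n + 2) + w*(5*n^2 + 15*n + 10) - 28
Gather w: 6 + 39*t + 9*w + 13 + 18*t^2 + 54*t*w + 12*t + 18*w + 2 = 18*t^2 + 51*t + w*(54*t + 27) + 21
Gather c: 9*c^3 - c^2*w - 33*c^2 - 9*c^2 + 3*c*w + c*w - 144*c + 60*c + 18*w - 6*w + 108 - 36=9*c^3 + c^2*(-w - 42) + c*(4*w - 84) + 12*w + 72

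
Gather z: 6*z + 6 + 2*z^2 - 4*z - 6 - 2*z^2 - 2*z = 0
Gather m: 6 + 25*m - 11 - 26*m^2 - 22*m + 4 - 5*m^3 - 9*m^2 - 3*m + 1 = -5*m^3 - 35*m^2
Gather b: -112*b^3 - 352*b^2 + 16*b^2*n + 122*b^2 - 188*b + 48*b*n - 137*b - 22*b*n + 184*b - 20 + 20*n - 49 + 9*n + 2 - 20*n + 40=-112*b^3 + b^2*(16*n - 230) + b*(26*n - 141) + 9*n - 27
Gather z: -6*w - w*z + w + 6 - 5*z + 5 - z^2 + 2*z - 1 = -5*w - z^2 + z*(-w - 3) + 10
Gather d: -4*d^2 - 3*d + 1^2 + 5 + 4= -4*d^2 - 3*d + 10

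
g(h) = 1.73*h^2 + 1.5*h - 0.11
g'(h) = 3.46*h + 1.5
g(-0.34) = -0.42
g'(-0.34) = 0.32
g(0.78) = 2.11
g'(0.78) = 4.20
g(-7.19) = 78.54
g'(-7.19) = -23.38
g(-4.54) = 28.74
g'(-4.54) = -14.21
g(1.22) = 4.29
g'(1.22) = 5.72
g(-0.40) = -0.43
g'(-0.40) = 0.12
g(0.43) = 0.85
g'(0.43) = 2.99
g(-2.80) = 9.25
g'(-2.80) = -8.19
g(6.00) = 71.17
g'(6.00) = 22.26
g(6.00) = 71.17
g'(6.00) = 22.26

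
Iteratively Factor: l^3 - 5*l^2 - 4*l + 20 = (l - 2)*(l^2 - 3*l - 10) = (l - 2)*(l + 2)*(l - 5)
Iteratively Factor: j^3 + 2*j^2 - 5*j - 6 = (j - 2)*(j^2 + 4*j + 3) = (j - 2)*(j + 3)*(j + 1)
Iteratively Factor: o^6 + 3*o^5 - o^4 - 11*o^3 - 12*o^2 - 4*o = (o - 2)*(o^5 + 5*o^4 + 9*o^3 + 7*o^2 + 2*o) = (o - 2)*(o + 1)*(o^4 + 4*o^3 + 5*o^2 + 2*o) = o*(o - 2)*(o + 1)*(o^3 + 4*o^2 + 5*o + 2) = o*(o - 2)*(o + 1)^2*(o^2 + 3*o + 2) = o*(o - 2)*(o + 1)^3*(o + 2)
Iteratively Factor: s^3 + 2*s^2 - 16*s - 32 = (s + 4)*(s^2 - 2*s - 8) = (s + 2)*(s + 4)*(s - 4)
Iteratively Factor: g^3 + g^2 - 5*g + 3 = (g + 3)*(g^2 - 2*g + 1) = (g - 1)*(g + 3)*(g - 1)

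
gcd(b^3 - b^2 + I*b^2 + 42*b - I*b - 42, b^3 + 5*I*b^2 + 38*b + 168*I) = b^2 + I*b + 42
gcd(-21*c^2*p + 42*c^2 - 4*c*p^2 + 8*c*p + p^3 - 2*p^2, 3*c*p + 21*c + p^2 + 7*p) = 3*c + p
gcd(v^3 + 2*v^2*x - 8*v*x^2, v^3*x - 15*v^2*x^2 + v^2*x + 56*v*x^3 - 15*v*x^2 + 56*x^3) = 1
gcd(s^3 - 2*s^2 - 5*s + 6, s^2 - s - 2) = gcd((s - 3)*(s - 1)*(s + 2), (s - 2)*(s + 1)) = 1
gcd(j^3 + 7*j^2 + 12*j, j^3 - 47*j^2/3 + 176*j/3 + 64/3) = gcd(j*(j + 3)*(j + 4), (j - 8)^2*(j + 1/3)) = 1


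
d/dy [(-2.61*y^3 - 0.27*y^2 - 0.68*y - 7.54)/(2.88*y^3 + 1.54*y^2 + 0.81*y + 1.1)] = (-3.2418*y^4 - 0.311400000000001*y^3 + 57.3611*y^2 + 22.6292*y + 5.3594)/(8.2944*y^6 + 8.8704*y^5 + 7.0372*y^4 + 8.8308*y^3 + 4.0441*y^2 + 1.782*y + 1.21)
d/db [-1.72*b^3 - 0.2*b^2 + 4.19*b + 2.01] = -5.16*b^2 - 0.4*b + 4.19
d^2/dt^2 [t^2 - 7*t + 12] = 2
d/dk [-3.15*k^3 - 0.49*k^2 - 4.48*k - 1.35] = -9.45*k^2 - 0.98*k - 4.48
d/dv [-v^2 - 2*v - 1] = -2*v - 2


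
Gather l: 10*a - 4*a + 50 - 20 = 6*a + 30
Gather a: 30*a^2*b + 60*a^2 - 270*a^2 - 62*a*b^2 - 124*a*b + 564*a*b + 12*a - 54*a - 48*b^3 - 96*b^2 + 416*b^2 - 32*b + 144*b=a^2*(30*b - 210) + a*(-62*b^2 + 440*b - 42) - 48*b^3 + 320*b^2 + 112*b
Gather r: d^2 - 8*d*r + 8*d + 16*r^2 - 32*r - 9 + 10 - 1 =d^2 + 8*d + 16*r^2 + r*(-8*d - 32)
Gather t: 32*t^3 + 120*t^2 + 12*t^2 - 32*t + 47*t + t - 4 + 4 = 32*t^3 + 132*t^2 + 16*t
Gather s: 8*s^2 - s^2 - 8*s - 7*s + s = 7*s^2 - 14*s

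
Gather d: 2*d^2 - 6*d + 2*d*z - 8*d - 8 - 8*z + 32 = 2*d^2 + d*(2*z - 14) - 8*z + 24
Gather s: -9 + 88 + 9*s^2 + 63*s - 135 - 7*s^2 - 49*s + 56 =2*s^2 + 14*s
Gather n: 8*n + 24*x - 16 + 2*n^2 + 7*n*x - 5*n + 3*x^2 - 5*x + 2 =2*n^2 + n*(7*x + 3) + 3*x^2 + 19*x - 14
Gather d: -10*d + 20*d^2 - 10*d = 20*d^2 - 20*d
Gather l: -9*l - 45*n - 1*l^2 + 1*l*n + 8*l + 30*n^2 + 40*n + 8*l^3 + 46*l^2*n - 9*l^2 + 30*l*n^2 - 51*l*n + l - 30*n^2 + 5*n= 8*l^3 + l^2*(46*n - 10) + l*(30*n^2 - 50*n)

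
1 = 1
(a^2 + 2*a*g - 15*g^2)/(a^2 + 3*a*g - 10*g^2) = (a - 3*g)/(a - 2*g)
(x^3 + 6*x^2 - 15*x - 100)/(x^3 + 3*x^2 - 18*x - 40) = (x + 5)/(x + 2)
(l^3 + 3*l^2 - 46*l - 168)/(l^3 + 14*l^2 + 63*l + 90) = (l^2 - 3*l - 28)/(l^2 + 8*l + 15)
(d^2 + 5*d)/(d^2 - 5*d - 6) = d*(d + 5)/(d^2 - 5*d - 6)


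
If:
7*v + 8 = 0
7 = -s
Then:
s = -7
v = -8/7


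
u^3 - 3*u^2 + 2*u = u*(u - 2)*(u - 1)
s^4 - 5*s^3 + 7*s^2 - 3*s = s*(s - 3)*(s - 1)^2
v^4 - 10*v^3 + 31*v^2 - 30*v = v*(v - 5)*(v - 3)*(v - 2)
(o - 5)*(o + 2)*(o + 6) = o^3 + 3*o^2 - 28*o - 60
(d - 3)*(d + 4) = d^2 + d - 12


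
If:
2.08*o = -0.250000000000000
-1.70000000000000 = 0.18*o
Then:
No Solution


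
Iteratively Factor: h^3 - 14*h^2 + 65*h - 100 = (h - 5)*(h^2 - 9*h + 20) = (h - 5)*(h - 4)*(h - 5)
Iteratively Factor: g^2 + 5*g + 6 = (g + 2)*(g + 3)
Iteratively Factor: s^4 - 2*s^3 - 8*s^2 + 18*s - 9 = (s - 1)*(s^3 - s^2 - 9*s + 9) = (s - 1)*(s + 3)*(s^2 - 4*s + 3) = (s - 1)^2*(s + 3)*(s - 3)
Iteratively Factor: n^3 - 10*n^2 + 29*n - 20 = (n - 1)*(n^2 - 9*n + 20) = (n - 5)*(n - 1)*(n - 4)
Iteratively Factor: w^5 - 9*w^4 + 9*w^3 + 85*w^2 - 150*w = (w)*(w^4 - 9*w^3 + 9*w^2 + 85*w - 150) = w*(w - 5)*(w^3 - 4*w^2 - 11*w + 30) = w*(w - 5)^2*(w^2 + w - 6) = w*(w - 5)^2*(w + 3)*(w - 2)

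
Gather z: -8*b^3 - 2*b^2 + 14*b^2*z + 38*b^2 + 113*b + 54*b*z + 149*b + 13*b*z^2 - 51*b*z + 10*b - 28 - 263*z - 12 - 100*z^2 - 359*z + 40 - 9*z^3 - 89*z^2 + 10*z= -8*b^3 + 36*b^2 + 272*b - 9*z^3 + z^2*(13*b - 189) + z*(14*b^2 + 3*b - 612)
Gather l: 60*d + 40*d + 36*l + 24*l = 100*d + 60*l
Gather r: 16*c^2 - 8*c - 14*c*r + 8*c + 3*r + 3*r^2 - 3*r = 16*c^2 - 14*c*r + 3*r^2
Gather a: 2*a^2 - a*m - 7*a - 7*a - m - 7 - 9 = 2*a^2 + a*(-m - 14) - m - 16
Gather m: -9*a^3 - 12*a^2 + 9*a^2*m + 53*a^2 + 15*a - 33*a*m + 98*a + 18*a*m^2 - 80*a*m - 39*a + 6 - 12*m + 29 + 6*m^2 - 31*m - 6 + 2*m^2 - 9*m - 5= -9*a^3 + 41*a^2 + 74*a + m^2*(18*a + 8) + m*(9*a^2 - 113*a - 52) + 24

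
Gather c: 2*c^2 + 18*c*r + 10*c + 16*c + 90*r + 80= 2*c^2 + c*(18*r + 26) + 90*r + 80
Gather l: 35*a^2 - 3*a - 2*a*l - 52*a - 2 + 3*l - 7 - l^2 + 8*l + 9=35*a^2 - 55*a - l^2 + l*(11 - 2*a)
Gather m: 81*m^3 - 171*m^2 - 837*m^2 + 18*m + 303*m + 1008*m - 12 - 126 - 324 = 81*m^3 - 1008*m^2 + 1329*m - 462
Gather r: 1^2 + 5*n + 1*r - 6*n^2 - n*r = -6*n^2 + 5*n + r*(1 - n) + 1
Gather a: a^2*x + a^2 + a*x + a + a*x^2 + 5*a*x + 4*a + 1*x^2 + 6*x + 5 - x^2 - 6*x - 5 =a^2*(x + 1) + a*(x^2 + 6*x + 5)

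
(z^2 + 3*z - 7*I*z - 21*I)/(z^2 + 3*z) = (z - 7*I)/z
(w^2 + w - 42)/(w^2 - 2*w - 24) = (w + 7)/(w + 4)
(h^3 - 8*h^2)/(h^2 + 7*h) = h*(h - 8)/(h + 7)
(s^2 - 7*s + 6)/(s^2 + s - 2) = (s - 6)/(s + 2)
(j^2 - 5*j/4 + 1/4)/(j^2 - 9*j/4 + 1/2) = (j - 1)/(j - 2)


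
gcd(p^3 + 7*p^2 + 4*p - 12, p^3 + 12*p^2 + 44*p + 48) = p^2 + 8*p + 12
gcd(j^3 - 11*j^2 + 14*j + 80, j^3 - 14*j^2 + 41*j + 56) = j - 8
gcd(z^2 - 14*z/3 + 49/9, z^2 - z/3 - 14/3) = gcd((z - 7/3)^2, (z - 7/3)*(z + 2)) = z - 7/3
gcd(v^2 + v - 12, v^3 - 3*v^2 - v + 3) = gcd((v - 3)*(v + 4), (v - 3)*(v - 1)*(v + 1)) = v - 3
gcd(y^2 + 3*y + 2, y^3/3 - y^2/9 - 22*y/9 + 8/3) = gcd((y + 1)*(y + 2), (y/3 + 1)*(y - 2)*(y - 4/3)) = 1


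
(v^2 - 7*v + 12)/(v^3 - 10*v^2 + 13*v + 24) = (v - 4)/(v^2 - 7*v - 8)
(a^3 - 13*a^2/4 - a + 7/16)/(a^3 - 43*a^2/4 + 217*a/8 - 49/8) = (a + 1/2)/(a - 7)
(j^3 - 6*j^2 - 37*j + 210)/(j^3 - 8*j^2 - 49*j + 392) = (j^2 + j - 30)/(j^2 - j - 56)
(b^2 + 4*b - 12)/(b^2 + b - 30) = (b - 2)/(b - 5)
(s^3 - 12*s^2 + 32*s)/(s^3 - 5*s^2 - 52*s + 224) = s/(s + 7)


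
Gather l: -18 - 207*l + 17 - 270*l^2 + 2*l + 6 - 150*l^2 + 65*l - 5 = -420*l^2 - 140*l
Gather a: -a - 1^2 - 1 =-a - 2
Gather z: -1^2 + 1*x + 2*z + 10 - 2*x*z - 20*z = x + z*(-2*x - 18) + 9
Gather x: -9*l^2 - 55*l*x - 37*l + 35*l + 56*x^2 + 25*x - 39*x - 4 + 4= -9*l^2 - 2*l + 56*x^2 + x*(-55*l - 14)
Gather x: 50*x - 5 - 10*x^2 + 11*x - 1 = -10*x^2 + 61*x - 6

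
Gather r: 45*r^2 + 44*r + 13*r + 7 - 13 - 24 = 45*r^2 + 57*r - 30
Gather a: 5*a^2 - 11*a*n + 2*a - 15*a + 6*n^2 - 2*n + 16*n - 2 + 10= 5*a^2 + a*(-11*n - 13) + 6*n^2 + 14*n + 8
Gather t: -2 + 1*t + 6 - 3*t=4 - 2*t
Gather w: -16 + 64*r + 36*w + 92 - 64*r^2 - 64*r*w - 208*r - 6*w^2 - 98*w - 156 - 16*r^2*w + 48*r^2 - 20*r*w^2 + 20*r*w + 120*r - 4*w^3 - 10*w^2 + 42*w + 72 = -16*r^2 - 24*r - 4*w^3 + w^2*(-20*r - 16) + w*(-16*r^2 - 44*r - 20) - 8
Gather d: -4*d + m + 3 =-4*d + m + 3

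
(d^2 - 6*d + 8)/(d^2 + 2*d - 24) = (d - 2)/(d + 6)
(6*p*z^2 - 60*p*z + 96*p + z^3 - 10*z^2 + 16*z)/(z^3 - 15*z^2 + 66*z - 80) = (6*p + z)/(z - 5)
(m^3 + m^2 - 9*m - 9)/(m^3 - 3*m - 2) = (m^2 - 9)/(m^2 - m - 2)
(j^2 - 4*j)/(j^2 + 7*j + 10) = j*(j - 4)/(j^2 + 7*j + 10)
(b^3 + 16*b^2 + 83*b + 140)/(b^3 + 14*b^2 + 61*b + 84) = (b + 5)/(b + 3)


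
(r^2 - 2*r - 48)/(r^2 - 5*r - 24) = (r + 6)/(r + 3)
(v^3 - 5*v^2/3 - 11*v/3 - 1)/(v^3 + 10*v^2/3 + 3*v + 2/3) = (v - 3)/(v + 2)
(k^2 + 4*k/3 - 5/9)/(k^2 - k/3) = (k + 5/3)/k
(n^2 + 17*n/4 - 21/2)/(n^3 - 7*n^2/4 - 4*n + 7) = (n + 6)/(n^2 - 4)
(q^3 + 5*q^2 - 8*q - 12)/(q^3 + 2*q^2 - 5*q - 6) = (q + 6)/(q + 3)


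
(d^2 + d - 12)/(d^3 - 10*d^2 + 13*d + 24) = (d + 4)/(d^2 - 7*d - 8)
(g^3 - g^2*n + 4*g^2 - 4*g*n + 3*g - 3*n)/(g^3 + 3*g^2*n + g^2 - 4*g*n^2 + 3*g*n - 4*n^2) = (g + 3)/(g + 4*n)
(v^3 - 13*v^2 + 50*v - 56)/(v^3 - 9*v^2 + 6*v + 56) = (v - 2)/(v + 2)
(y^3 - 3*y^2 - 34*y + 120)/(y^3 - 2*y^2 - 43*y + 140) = (y + 6)/(y + 7)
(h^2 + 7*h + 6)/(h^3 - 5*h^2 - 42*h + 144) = (h + 1)/(h^2 - 11*h + 24)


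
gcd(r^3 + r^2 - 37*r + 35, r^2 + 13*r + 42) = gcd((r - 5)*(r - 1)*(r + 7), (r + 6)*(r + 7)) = r + 7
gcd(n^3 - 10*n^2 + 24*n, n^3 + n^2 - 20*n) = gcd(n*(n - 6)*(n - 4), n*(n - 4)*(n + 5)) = n^2 - 4*n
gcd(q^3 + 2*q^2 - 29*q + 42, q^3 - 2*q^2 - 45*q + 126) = q^2 + 4*q - 21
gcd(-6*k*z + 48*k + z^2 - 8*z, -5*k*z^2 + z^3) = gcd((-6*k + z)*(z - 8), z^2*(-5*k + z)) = 1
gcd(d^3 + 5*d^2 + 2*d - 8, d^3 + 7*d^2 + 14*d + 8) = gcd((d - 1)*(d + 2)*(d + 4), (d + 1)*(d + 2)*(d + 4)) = d^2 + 6*d + 8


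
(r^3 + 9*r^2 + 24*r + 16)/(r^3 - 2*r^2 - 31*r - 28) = (r + 4)/(r - 7)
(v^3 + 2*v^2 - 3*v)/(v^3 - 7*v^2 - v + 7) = v*(v + 3)/(v^2 - 6*v - 7)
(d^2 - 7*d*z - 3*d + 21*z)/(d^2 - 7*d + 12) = (d - 7*z)/(d - 4)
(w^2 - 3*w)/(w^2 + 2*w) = (w - 3)/(w + 2)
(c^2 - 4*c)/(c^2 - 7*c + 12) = c/(c - 3)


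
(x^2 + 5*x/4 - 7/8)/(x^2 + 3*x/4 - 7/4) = (x - 1/2)/(x - 1)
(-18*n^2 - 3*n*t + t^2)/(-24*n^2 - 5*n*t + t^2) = (-6*n + t)/(-8*n + t)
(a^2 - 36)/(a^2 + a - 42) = (a + 6)/(a + 7)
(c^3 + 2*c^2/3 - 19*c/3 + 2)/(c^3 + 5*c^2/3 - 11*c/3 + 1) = (c - 2)/(c - 1)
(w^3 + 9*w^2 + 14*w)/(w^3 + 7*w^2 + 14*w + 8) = w*(w + 7)/(w^2 + 5*w + 4)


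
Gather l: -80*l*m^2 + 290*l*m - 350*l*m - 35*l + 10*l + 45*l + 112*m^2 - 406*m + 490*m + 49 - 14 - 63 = l*(-80*m^2 - 60*m + 20) + 112*m^2 + 84*m - 28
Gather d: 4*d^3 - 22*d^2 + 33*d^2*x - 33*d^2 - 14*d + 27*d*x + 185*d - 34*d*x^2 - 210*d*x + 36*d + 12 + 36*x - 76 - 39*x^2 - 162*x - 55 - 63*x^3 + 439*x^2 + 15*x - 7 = 4*d^3 + d^2*(33*x - 55) + d*(-34*x^2 - 183*x + 207) - 63*x^3 + 400*x^2 - 111*x - 126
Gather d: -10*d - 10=-10*d - 10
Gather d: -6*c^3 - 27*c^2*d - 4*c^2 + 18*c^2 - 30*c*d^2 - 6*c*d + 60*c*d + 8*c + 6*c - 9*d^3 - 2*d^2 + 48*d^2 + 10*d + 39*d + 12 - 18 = -6*c^3 + 14*c^2 + 14*c - 9*d^3 + d^2*(46 - 30*c) + d*(-27*c^2 + 54*c + 49) - 6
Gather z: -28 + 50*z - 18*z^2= -18*z^2 + 50*z - 28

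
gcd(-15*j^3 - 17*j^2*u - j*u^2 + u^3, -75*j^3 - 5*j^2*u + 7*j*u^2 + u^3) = 1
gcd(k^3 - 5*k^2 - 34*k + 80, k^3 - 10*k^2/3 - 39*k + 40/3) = k^2 - 3*k - 40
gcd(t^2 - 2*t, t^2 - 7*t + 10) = t - 2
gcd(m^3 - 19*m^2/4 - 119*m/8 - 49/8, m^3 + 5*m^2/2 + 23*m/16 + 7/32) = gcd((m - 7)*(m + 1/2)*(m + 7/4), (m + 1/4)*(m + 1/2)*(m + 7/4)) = m^2 + 9*m/4 + 7/8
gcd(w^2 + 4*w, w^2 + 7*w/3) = w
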